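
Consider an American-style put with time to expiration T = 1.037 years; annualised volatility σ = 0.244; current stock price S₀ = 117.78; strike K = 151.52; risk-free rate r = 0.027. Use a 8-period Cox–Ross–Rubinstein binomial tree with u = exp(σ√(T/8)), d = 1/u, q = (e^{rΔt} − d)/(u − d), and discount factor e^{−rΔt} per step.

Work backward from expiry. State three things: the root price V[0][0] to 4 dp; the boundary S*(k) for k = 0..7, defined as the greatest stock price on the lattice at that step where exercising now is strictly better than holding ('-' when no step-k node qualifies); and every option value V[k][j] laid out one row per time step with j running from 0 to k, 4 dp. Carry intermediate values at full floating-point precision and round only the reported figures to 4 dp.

price = 34.6830
boundary = - 107.8747 98.8024 107.8747 117.7800 107.8747 117.7800 128.5949
tree:
34.6830
43.6453 25.8921
52.7176 34.1980 17.7012
61.0269 43.6453 24.9149 10.5537
68.6374 52.7176 33.7400 16.1936 4.9423
75.6079 61.0269 43.6453 23.9397 8.4987 1.3919
81.9921 68.6374 52.7176 33.7400 14.2285 2.7822 0.0000
87.8395 75.6079 61.0269 43.6453 22.9251 5.5615 0.0000 0.0000
93.1950 81.9921 68.6374 52.7176 33.7400 11.1172 0.0000 0.0000 0.0000

params: Δt=0.12962 u=1.09182 d=0.91590 q=0.49798 e^(-rΔt)=0.99651
t_8 payoffs: 93.1950 81.9921 68.6374 52.7176 33.7400 11.1172 0.0000 0.0000 0.0000
t_7: node(7,0) S=63.6805 payoff=87.8395 vs cont=87.3101 → 87.8395 [stop]  node(7,1) S=75.9121 payoff=75.6079 vs cont=75.0785 → 75.6079 [stop]  node(7,2) S=90.4931 payoff=61.0269 vs cont=60.4976 → 61.0269 [stop]  node(7,3) S=107.8747 payoff=43.6453 vs cont=43.1160 → 43.6453 [stop]  node(7,4) S=128.5949 payoff=22.9251 vs cont=22.3958 → 22.9251 [stop]  node(7,5) S=153.2950 payoff=0.0000 vs cont=5.5615 → 5.5615 [wait]  node(7,6) S=182.7394 payoff=0.0000 vs cont=0.0000 → 0.0000 [wait]  node(7,7) S=217.8393 payoff=0.0000 vs cont=0.0000 → 0.0000 [wait]  ⇒ S*(7)=128.5949
t_6: node(6,0) S=69.5279 payoff=81.9921 vs cont=81.4628 → 81.9921 [stop]  node(6,1) S=82.8826 payoff=68.6374 vs cont=68.1081 → 68.6374 [stop]  node(6,2) S=98.8024 payoff=52.7176 vs cont=52.1883 → 52.7176 [stop]  node(6,3) S=117.7800 payoff=33.7400 vs cont=33.2106 → 33.7400 [stop]  node(6,4) S=140.4028 payoff=11.1172 vs cont=14.2285 → 14.2285 [wait]  node(6,5) S=167.3709 payoff=0.0000 vs cont=2.7822 → 2.7822 [wait]  node(6,6) S=199.5190 payoff=0.0000 vs cont=0.0000 → 0.0000 [wait]  ⇒ S*(6)=117.7800
t_5: node(5,0) S=75.9121 payoff=75.6079 vs cont=75.0785 → 75.6079 [stop]  node(5,1) S=90.4931 payoff=61.0269 vs cont=60.4976 → 61.0269 [stop]  node(5,2) S=107.8747 payoff=43.6453 vs cont=43.1160 → 43.6453 [stop]  node(5,3) S=128.5949 payoff=22.9251 vs cont=23.9397 → 23.9397 [wait]  node(5,4) S=153.2950 payoff=0.0000 vs cont=8.4987 → 8.4987 [wait]  node(5,5) S=182.7394 payoff=0.0000 vs cont=1.3919 → 1.3919 [wait]  ⇒ S*(5)=107.8747
t_4: node(4,0) S=82.8826 payoff=68.6374 vs cont=68.1081 → 68.6374 [stop]  node(4,1) S=98.8024 payoff=52.7176 vs cont=52.1883 → 52.7176 [stop]  node(4,2) S=117.7800 payoff=33.7400 vs cont=33.7141 → 33.7400 [stop]  node(4,3) S=140.4028 payoff=11.1172 vs cont=16.1936 → 16.1936 [wait]  node(4,4) S=167.3709 payoff=0.0000 vs cont=4.9423 → 4.9423 [wait]  ⇒ S*(4)=117.7800
t_3: node(3,0) S=90.4931 payoff=61.0269 vs cont=60.4976 → 61.0269 [stop]  node(3,1) S=107.8747 payoff=43.6453 vs cont=43.1160 → 43.6453 [stop]  node(3,2) S=128.5949 payoff=22.9251 vs cont=24.9149 → 24.9149 [wait]  node(3,3) S=153.2950 payoff=0.0000 vs cont=10.5537 → 10.5537 [wait]  ⇒ S*(3)=107.8747
t_2: node(2,0) S=98.8024 payoff=52.7176 vs cont=52.1883 → 52.7176 [stop]  node(2,1) S=117.7800 payoff=33.7400 vs cont=34.1980 → 34.1980 [wait]  node(2,2) S=140.4028 payoff=11.1172 vs cont=17.7012 → 17.7012 [wait]  ⇒ S*(2)=98.8024
t_1: node(1,0) S=107.8747 payoff=43.6453 vs cont=43.3433 → 43.6453 [stop]  node(1,1) S=128.5949 payoff=22.9251 vs cont=25.8921 → 25.8921 [wait]  ⇒ S*(1)=107.8747
t_0: node(0,0) S=117.7800 payoff=33.7400 vs cont=34.6830 → 34.6830 [wait]  ⇒ S*(0)=-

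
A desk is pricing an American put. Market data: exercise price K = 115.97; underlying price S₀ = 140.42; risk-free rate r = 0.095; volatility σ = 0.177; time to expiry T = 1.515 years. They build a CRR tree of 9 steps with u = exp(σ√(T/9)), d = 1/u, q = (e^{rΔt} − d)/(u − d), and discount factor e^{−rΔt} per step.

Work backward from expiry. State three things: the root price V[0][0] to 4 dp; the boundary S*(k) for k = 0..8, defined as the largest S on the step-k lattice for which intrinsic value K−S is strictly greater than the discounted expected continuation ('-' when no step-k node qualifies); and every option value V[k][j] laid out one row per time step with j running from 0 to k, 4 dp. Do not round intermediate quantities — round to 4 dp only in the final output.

price = 0.8830
boundary = - - - - 105.0206 97.6643 105.0206 97.6643 105.0206
tree:
0.8830
1.7209 0.3313
3.2800 0.6965 0.0895
6.0884 1.4396 0.2049 0.0126
10.9494 2.9142 0.4655 0.0314 0.0000
18.3057 5.7467 1.0473 0.0784 0.0000 0.0000
25.1467 10.9494 2.3284 0.1957 0.0000 0.0000 0.0000
31.5085 18.3057 5.0990 0.4882 0.0000 0.0000 0.0000 0.0000
37.4247 25.1467 10.9494 1.2180 0.0000 0.0000 0.0000 0.0000 0.0000
42.9265 31.5085 18.3057 3.0390 0.0000 0.0000 0.0000 0.0000 0.0000 0.0000

Δt=0.16833, u=1.07532, d=0.92995, q=0.59275, disc=e^(-rΔt)=0.98414
k=9 terminal: V=max(K-S,0) → 42.9265 31.5085 18.3057 3.0390 0.0000 0.0000 0.0000 0.0000 0.0000 0.0000
k=8: j=0 S=78.5453 intr=37.4247 cont=35.5849 V=37.4247[EX]; j=1 S=90.8233 intr=25.1467 cont=23.3069 V=25.1467[EX]; j=2 S=105.0206 intr=10.9494 cont=9.1096 V=10.9494[EX]; j=3 S=121.4372 intr=0.0000 cont=1.2180 V=1.2180[hold]; j=4 S=140.4200 intr=0.0000 cont=0.0000 V=0.0000[hold]; j=5 S=162.3702 intr=0.0000 cont=0.0000 V=0.0000[hold]; j=6 S=187.7515 intr=0.0000 cont=0.0000 V=0.0000[hold]; j=7 S=217.1004 intr=0.0000 cont=0.0000 V=0.0000[hold]; j=8 S=251.0371 intr=0.0000 cont=0.0000 V=0.0000[hold]  S*(8)=105.0206
k=7: j=0 S=84.4615 intr=31.5085 cont=29.6687 V=31.5085[EX]; j=1 S=97.6643 intr=18.3057 cont=16.4659 V=18.3057[EX]; j=2 S=112.9310 intr=3.0390 cont=5.0990 V=5.0990[hold]; j=3 S=130.5841 intr=0.0000 cont=0.4882 V=0.4882[hold]; j=4 S=150.9967 intr=0.0000 cont=0.0000 V=0.0000[hold]; j=5 S=174.6002 intr=0.0000 cont=0.0000 V=0.0000[hold]; j=6 S=201.8934 intr=0.0000 cont=0.0000 V=0.0000[hold]; j=7 S=233.4529 intr=0.0000 cont=0.0000 V=0.0000[hold]  S*(7)=97.6643
k=6: j=0 S=90.8233 intr=25.1467 cont=23.3069 V=25.1467[EX]; j=1 S=105.0206 intr=10.9494 cont=10.3113 V=10.9494[EX]; j=2 S=121.4372 intr=0.0000 cont=2.3284 V=2.3284[hold]; j=3 S=140.4200 intr=0.0000 cont=0.1957 V=0.1957[hold]; j=4 S=162.3702 intr=0.0000 cont=0.0000 V=0.0000[hold]; j=5 S=187.7515 intr=0.0000 cont=0.0000 V=0.0000[hold]; j=6 S=217.1004 intr=0.0000 cont=0.0000 V=0.0000[hold]  S*(6)=105.0206
k=5: j=0 S=97.6643 intr=18.3057 cont=16.4659 V=18.3057[EX]; j=1 S=112.9310 intr=3.0390 cont=5.7467 V=5.7467[hold]; j=2 S=130.5841 intr=0.0000 cont=1.0473 V=1.0473[hold]; j=3 S=150.9967 intr=0.0000 cont=0.0784 V=0.0784[hold]; j=4 S=174.6002 intr=0.0000 cont=0.0000 V=0.0000[hold]; j=5 S=201.8934 intr=0.0000 cont=0.0000 V=0.0000[hold]  S*(5)=97.6643
k=4: j=0 S=105.0206 intr=10.9494 cont=10.6891 V=10.9494[EX]; j=1 S=121.4372 intr=0.0000 cont=2.9142 V=2.9142[hold]; j=2 S=140.4200 intr=0.0000 cont=0.4655 V=0.4655[hold]; j=3 S=162.3702 intr=0.0000 cont=0.0314 V=0.0314[hold]; j=4 S=187.7515 intr=0.0000 cont=0.0000 V=0.0000[hold]  S*(4)=105.0206
k=3: j=0 S=112.9310 intr=3.0390 cont=6.0884 V=6.0884[hold]; j=1 S=130.5841 intr=0.0000 cont=1.4396 V=1.4396[hold]; j=2 S=150.9967 intr=0.0000 cont=0.2049 V=0.2049[hold]; j=3 S=174.6002 intr=0.0000 cont=0.0126 V=0.0126[hold]  S*(3)=-
k=2: j=0 S=121.4372 intr=0.0000 cont=3.2800 V=3.2800[hold]; j=1 S=140.4200 intr=0.0000 cont=0.6965 V=0.6965[hold]; j=2 S=162.3702 intr=0.0000 cont=0.0895 V=0.0895[hold]  S*(2)=-
k=1: j=0 S=130.5841 intr=0.0000 cont=1.7209 V=1.7209[hold]; j=1 S=150.9967 intr=0.0000 cont=0.3313 V=0.3313[hold]  S*(1)=-
k=0: j=0 S=140.4200 intr=0.0000 cont=0.8830 V=0.8830[hold]  S*(0)=-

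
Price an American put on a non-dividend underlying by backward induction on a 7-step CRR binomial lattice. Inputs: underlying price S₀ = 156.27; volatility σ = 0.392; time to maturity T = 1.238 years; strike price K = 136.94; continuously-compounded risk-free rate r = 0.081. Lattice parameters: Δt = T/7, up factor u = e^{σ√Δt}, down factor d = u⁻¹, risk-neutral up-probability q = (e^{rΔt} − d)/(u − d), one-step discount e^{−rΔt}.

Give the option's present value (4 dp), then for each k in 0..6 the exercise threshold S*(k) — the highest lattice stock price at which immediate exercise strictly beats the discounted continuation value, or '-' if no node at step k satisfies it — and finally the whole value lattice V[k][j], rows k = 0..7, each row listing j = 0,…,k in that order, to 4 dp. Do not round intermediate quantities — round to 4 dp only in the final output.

price = 12.2231
boundary = - - - 95.2996 80.8158 95.2996 112.3792
tree:
12.2231
19.0096 5.8536
28.6719 9.9872 1.9282
41.6404 16.6530 3.6730 0.2558
56.1242 26.9222 6.9620 0.5216 0.0000
68.4067 41.6404 13.1204 1.0634 0.0000 0.0000
78.8225 56.1242 24.5608 2.1680 0.0000 0.0000 0.0000
87.6553 68.4067 41.6404 4.4202 0.0000 0.0000 0.0000 0.0000

Δt=0.17686  u=1.17922  d=0.84802  q=0.50244  discount=0.98578
step 7 (expiry): payoffs max(K−S,0) = 87.6553 68.4067 41.6404 4.4202 0.0000 0.0000 0.0000 0.0000
step 6: (k=6,j=0): S=58.1175, (K−S)⁺=78.8225, hold=76.8748 ⇒ V=78.8225 exercise | (k=6,j=1): S=80.8158, (K−S)⁺=56.1242, hold=54.1765 ⇒ V=56.1242 exercise | (k=6,j=2): S=112.3792, (K−S)⁺=24.5608, hold=22.6131 ⇒ V=24.5608 exercise | (k=6,j=3): S=156.2700, (K−S)⁺=0.0000, hold=2.1680 ⇒ V=2.1680 continue | (k=6,j=4): S=217.3028, (K−S)⁺=0.0000, hold=0.0000 ⇒ V=0.0000 continue | (k=6,j=5): S=302.1725, (K−S)⁺=0.0000, hold=0.0000 ⇒ V=0.0000 continue | (k=6,j=6): S=420.1889, (K−S)⁺=0.0000, hold=0.0000 ⇒ V=0.0000 continue  boundary S*=112.3792
step 5: (k=5,j=0): S=68.5333, (K−S)⁺=68.4067, hold=66.4590 ⇒ V=68.4067 exercise | (k=5,j=1): S=95.2996, (K−S)⁺=41.6404, hold=39.6927 ⇒ V=41.6404 exercise | (k=5,j=2): S=132.5198, (K−S)⁺=4.4202, hold=13.1204 ⇒ V=13.1204 continue | (k=5,j=3): S=184.2767, (K−S)⁺=0.0000, hold=1.0634 ⇒ V=1.0634 continue | (k=5,j=4): S=256.2478, (K−S)⁺=0.0000, hold=0.0000 ⇒ V=0.0000 continue | (k=5,j=5): S=356.3279, (K−S)⁺=0.0000, hold=0.0000 ⇒ V=0.0000 continue  boundary S*=95.2996
step 4: (k=4,j=0): S=80.8158, (K−S)⁺=56.1242, hold=54.1765 ⇒ V=56.1242 exercise | (k=4,j=1): S=112.3792, (K−S)⁺=24.5608, hold=26.9222 ⇒ V=26.9222 continue | (k=4,j=2): S=156.2700, (K−S)⁺=0.0000, hold=6.9620 ⇒ V=6.9620 continue | (k=4,j=3): S=217.3028, (K−S)⁺=0.0000, hold=0.5216 ⇒ V=0.5216 continue | (k=4,j=4): S=302.1725, (K−S)⁺=0.0000, hold=0.0000 ⇒ V=0.0000 continue  boundary S*=80.8158
step 3: (k=3,j=0): S=95.2996, (K−S)⁺=41.6404, hold=40.8623 ⇒ V=41.6404 exercise | (k=3,j=1): S=132.5198, (K−S)⁺=4.4202, hold=16.6530 ⇒ V=16.6530 continue | (k=3,j=2): S=184.2767, (K−S)⁺=0.0000, hold=3.6730 ⇒ V=3.6730 continue | (k=3,j=3): S=256.2478, (K−S)⁺=0.0000, hold=0.2558 ⇒ V=0.2558 continue  boundary S*=95.2996
step 2: (k=2,j=0): S=112.3792, (K−S)⁺=24.5608, hold=28.6719 ⇒ V=28.6719 continue | (k=2,j=1): S=156.2700, (K−S)⁺=0.0000, hold=9.9872 ⇒ V=9.9872 continue | (k=2,j=2): S=217.3028, (K−S)⁺=0.0000, hold=1.9282 ⇒ V=1.9282 continue  boundary S*=-
step 1: (k=1,j=0): S=132.5198, (K−S)⁺=4.4202, hold=19.0096 ⇒ V=19.0096 continue | (k=1,j=1): S=184.2767, (K−S)⁺=0.0000, hold=5.8536 ⇒ V=5.8536 continue  boundary S*=-
step 0: (k=0,j=0): S=156.2700, (K−S)⁺=0.0000, hold=12.2231 ⇒ V=12.2231 continue  boundary S*=-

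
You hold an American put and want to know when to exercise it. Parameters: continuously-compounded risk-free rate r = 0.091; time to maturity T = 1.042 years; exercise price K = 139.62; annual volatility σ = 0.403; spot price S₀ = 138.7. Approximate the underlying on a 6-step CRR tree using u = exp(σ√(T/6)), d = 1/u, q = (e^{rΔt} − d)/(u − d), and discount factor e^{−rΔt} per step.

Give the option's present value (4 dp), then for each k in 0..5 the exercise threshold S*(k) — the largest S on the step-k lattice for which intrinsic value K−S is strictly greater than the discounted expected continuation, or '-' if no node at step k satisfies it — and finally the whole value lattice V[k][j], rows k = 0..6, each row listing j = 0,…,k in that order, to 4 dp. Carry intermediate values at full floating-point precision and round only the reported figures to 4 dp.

price = 17.5619
boundary = - - 99.1294 83.8042 99.1294 117.2572
tree:
17.5619
27.1952 8.6848
40.4906 15.0368 2.7403
55.8158 25.2430 5.5192 0.1062
68.7718 40.4906 11.1119 0.2181 0.0000
79.7248 55.8158 22.3628 0.4480 0.0000 0.0000
88.9845 68.7718 40.4906 0.9200 0.0000 0.0000 0.0000

params: Δt=0.17367 u=1.18287 d=0.84540 q=0.50531 e^(-rΔt)=0.98432
t_6 payoffs: 88.9845 68.7718 40.4906 0.9200 0.0000 0.0000 0.0000
t_5: node(5,0) S=59.8952 payoff=79.7248 vs cont=77.5357 → 79.7248 [stop]  node(5,1) S=83.8042 payoff=55.8158 vs cont=53.6267 → 55.8158 [stop]  node(5,2) S=117.2572 payoff=22.3628 vs cont=20.1736 → 22.3628 [stop]  node(5,3) S=164.0640 payoff=0.0000 vs cont=0.4480 → 0.4480 [wait]  node(5,4) S=229.5553 payoff=0.0000 vs cont=0.0000 → 0.0000 [wait]  node(5,5) S=321.1894 payoff=0.0000 vs cont=0.0000 → 0.0000 [wait]  ⇒ S*(5)=117.2572
t_4: node(4,0) S=70.8482 payoff=68.7718 vs cont=66.5827 → 68.7718 [stop]  node(4,1) S=99.1294 payoff=40.4906 vs cont=38.3014 → 40.4906 [stop]  node(4,2) S=138.7000 payoff=0.9200 vs cont=11.1119 → 11.1119 [wait]  node(4,3) S=194.0664 payoff=0.0000 vs cont=0.2181 → 0.2181 [wait]  node(4,4) S=271.5340 payoff=0.0000 vs cont=0.0000 → 0.0000 [wait]  ⇒ S*(4)=99.1294
t_3: node(3,0) S=83.8042 payoff=55.8158 vs cont=53.6267 → 55.8158 [stop]  node(3,1) S=117.2572 payoff=22.3628 vs cont=25.2430 → 25.2430 [wait]  node(3,2) S=164.0640 payoff=0.0000 vs cont=5.5192 → 5.5192 [wait]  node(3,3) S=229.5553 payoff=0.0000 vs cont=0.1062 → 0.1062 [wait]  ⇒ S*(3)=83.8042
t_2: node(2,0) S=99.1294 payoff=40.4906 vs cont=39.7340 → 40.4906 [stop]  node(2,1) S=138.7000 payoff=0.9200 vs cont=15.0368 → 15.0368 [wait]  node(2,2) S=194.0664 payoff=0.0000 vs cont=2.7403 → 2.7403 [wait]  ⇒ S*(2)=99.1294
t_1: node(1,0) S=117.2572 payoff=22.3628 vs cont=27.1952 → 27.1952 [wait]  node(1,1) S=164.0640 payoff=0.0000 vs cont=8.6848 → 8.6848 [wait]  ⇒ S*(1)=-
t_0: node(0,0) S=138.7000 payoff=0.9200 vs cont=17.5619 → 17.5619 [wait]  ⇒ S*(0)=-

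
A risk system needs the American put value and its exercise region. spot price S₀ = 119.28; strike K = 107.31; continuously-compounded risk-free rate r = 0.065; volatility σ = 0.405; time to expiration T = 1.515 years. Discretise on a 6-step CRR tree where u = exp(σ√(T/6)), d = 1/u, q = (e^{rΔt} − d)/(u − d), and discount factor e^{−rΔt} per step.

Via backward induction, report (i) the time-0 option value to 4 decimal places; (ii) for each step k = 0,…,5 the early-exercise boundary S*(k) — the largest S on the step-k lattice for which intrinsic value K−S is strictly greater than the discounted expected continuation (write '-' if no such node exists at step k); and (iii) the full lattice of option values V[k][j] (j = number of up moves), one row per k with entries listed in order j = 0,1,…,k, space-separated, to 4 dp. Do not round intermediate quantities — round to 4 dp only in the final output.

price = 12.9878
boundary = - - - 64.7766 52.8487 64.7766
tree:
12.9878
20.0011 6.1176
29.7808 10.4849 1.7729
42.5334 17.4968 3.5316 0.0000
54.4613 28.1027 7.0348 0.0000 0.0000
64.1927 42.5334 14.0131 0.0000 0.0000 0.0000
72.1322 54.4613 27.9135 0.0000 0.0000 0.0000 0.0000

Δt=0.25250  u=1.22570  d=0.81586  q=0.48967  discount=0.98372
step 6 (expiry): payoffs max(K−S,0) = 72.1322 54.4613 27.9135 0.0000 0.0000 0.0000 0.0000
step 5: (k=5,j=0): S=43.1173, (K−S)⁺=64.1927, hold=62.4459 ⇒ V=64.1927 exercise | (k=5,j=1): S=64.7766, (K−S)⁺=42.5334, hold=40.7866 ⇒ V=42.5334 exercise | (k=5,j=2): S=97.3160, (K−S)⁺=9.9940, hold=14.0131 ⇒ V=14.0131 continue | (k=5,j=3): S=146.2012, (K−S)⁺=0.0000, hold=0.0000 ⇒ V=0.0000 continue | (k=5,j=4): S=219.6430, (K−S)⁺=0.0000, hold=0.0000 ⇒ V=0.0000 continue | (k=5,j=5): S=329.9772, (K−S)⁺=0.0000, hold=0.0000 ⇒ V=0.0000 continue  boundary S*=64.7766
step 4: (k=4,j=0): S=52.8487, (K−S)⁺=54.4613, hold=52.7144 ⇒ V=54.4613 exercise | (k=4,j=1): S=79.3965, (K−S)⁺=27.9135, hold=28.1027 ⇒ V=28.1027 continue | (k=4,j=2): S=119.2800, (K−S)⁺=0.0000, hold=7.0348 ⇒ V=7.0348 continue | (k=4,j=3): S=179.1984, (K−S)⁺=0.0000, hold=0.0000 ⇒ V=0.0000 continue | (k=4,j=4): S=269.2159, (K−S)⁺=0.0000, hold=0.0000 ⇒ V=0.0000 continue  boundary S*=52.8487
step 3: (k=3,j=0): S=64.7766, (K−S)⁺=42.5334, hold=40.8777 ⇒ V=42.5334 exercise | (k=3,j=1): S=97.3160, (K−S)⁺=9.9940, hold=17.4968 ⇒ V=17.4968 continue | (k=3,j=2): S=146.2012, (K−S)⁺=0.0000, hold=3.5316 ⇒ V=3.5316 continue | (k=3,j=3): S=219.6430, (K−S)⁺=0.0000, hold=0.0000 ⇒ V=0.0000 continue  boundary S*=64.7766
step 2: (k=2,j=0): S=79.3965, (K−S)⁺=27.9135, hold=29.7808 ⇒ V=29.7808 continue | (k=2,j=1): S=119.2800, (K−S)⁺=0.0000, hold=10.4849 ⇒ V=10.4849 continue | (k=2,j=2): S=179.1984, (K−S)⁺=0.0000, hold=1.7729 ⇒ V=1.7729 continue  boundary S*=-
step 1: (k=1,j=0): S=97.3160, (K−S)⁺=9.9940, hold=20.0011 ⇒ V=20.0011 continue | (k=1,j=1): S=146.2012, (K−S)⁺=0.0000, hold=6.1176 ⇒ V=6.1176 continue  boundary S*=-
step 0: (k=0,j=0): S=119.2800, (K−S)⁺=0.0000, hold=12.9878 ⇒ V=12.9878 continue  boundary S*=-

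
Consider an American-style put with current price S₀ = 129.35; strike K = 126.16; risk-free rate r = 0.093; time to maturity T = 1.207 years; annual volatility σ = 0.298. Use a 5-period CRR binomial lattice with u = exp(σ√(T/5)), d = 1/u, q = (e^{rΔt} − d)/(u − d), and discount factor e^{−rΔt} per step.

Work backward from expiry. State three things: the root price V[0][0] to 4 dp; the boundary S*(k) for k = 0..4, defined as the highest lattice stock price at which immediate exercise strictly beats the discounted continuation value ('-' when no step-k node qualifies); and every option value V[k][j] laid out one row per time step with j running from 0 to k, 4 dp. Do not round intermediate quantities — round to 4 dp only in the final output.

params: Δt=0.24140 u=1.15768 d=0.86380 q=0.54072 e^(-rΔt)=0.97780
t_5 payoffs: 63.9542 42.7909 14.4276 0.0000 0.0000 0.0000
t_4: node(4,0) S=72.0142 payoff=54.1458 vs cont=51.3451 → 54.1458 [stop]  node(4,1) S=96.5144 payoff=29.6456 vs cont=26.8448 → 29.6456 [stop]  node(4,2) S=129.3500 payoff=0.0000 vs cont=6.4792 → 6.4792 [wait]  node(4,3) S=173.3567 payoff=0.0000 vs cont=0.0000 → 0.0000 [wait]  node(4,4) S=232.3352 payoff=0.0000 vs cont=0.0000 → 0.0000 [wait]  ⇒ S*(4)=96.5144
t_3: node(3,0) S=83.3691 payoff=42.7909 vs cont=39.9902 → 42.7909 [stop]  node(3,1) S=111.7324 payoff=14.4276 vs cont=16.7390 → 16.7390 [wait]  node(3,2) S=149.7454 payoff=0.0000 vs cont=2.9097 → 2.9097 [wait]  node(3,3) S=200.6910 payoff=0.0000 vs cont=0.0000 → 0.0000 [wait]  ⇒ S*(3)=83.3691
t_2: node(2,0) S=96.5144 payoff=29.6456 vs cont=28.0669 → 29.6456 [stop]  node(2,1) S=129.3500 payoff=0.0000 vs cont=9.0557 → 9.0557 [wait]  node(2,2) S=173.3567 payoff=0.0000 vs cont=1.3067 → 1.3067 [wait]  ⇒ S*(2)=96.5144
t_1: node(1,0) S=111.7324 payoff=14.4276 vs cont=18.1013 → 18.1013 [wait]  node(1,1) S=149.7454 payoff=0.0000 vs cont=4.7576 → 4.7576 [wait]  ⇒ S*(1)=-
t_0: node(0,0) S=129.3500 payoff=0.0000 vs cont=10.6444 → 10.6444 [wait]  ⇒ S*(0)=-

price = 10.6444
boundary = - - 96.5144 83.3691 96.5144
tree:
10.6444
18.1013 4.7576
29.6456 9.0557 1.3067
42.7909 16.7390 2.9097 0.0000
54.1458 29.6456 6.4792 0.0000 0.0000
63.9542 42.7909 14.4276 0.0000 0.0000 0.0000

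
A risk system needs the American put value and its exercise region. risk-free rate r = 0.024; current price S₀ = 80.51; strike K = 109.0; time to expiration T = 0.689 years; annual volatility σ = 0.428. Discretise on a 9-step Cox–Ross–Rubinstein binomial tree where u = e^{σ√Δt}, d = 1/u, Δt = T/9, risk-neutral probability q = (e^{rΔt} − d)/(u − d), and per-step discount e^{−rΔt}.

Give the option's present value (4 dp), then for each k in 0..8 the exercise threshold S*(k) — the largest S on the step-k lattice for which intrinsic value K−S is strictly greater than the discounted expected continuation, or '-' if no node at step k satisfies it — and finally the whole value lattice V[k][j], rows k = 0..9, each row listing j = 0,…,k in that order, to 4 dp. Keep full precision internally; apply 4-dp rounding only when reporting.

price = 31.1453
boundary = - - 63.5316 56.4365 63.5316 71.5187 63.5316 71.5187 80.5100
tree:
31.1453
38.1658 23.6037
45.4684 30.3435 16.3395
52.5635 37.7745 22.3508 9.8424
58.8663 45.4684 29.5236 14.6093 4.6782
64.4652 52.5635 37.4813 20.9530 7.7427 1.3520
69.4388 58.8663 45.4684 28.7852 12.4865 2.5957 0.0000
73.8569 64.4652 52.5635 37.4813 19.4060 4.9834 0.0000 0.0000
77.7817 69.4388 58.8663 45.4684 28.4900 9.5675 0.0000 0.0000 0.0000
81.2681 73.8569 64.4652 52.5635 37.4813 18.3684 0.0000 0.0000 0.0000 0.0000

params: Δt=0.07656 u=1.12572 d=0.88832 q=0.47818 e^(-rΔt)=0.99816
t_9 payoffs: 81.2681 73.8569 64.4652 52.5635 37.4813 18.3684 0.0000 0.0000 0.0000 0.0000
t_8: node(8,0) S=31.2183 payoff=77.7817 vs cont=77.5816 → 77.7817 [stop]  node(8,1) S=39.5612 payoff=69.4388 vs cont=69.2387 → 69.4388 [stop]  node(8,2) S=50.1337 payoff=58.8663 vs cont=58.6662 → 58.8663 [stop]  node(8,3) S=63.5316 payoff=45.4684 vs cont=45.2683 → 45.4684 [stop]  node(8,4) S=80.5100 payoff=28.4900 vs cont=28.2899 → 28.4900 [stop]  node(8,5) S=102.0258 payoff=6.9742 vs cont=9.5675 → 9.5675 [wait]  node(8,6) S=129.2914 payoff=0.0000 vs cont=0.0000 → 0.0000 [wait]  node(8,7) S=163.8437 payoff=0.0000 vs cont=0.0000 → 0.0000 [wait]  node(8,8) S=207.6298 payoff=0.0000 vs cont=0.0000 → 0.0000 [wait]  ⇒ S*(8)=80.5100
t_7: node(7,0) S=35.1431 payoff=73.8569 vs cont=73.6568 → 73.8569 [stop]  node(7,1) S=44.5348 payoff=64.4652 vs cont=64.2651 → 64.4652 [stop]  node(7,2) S=56.4365 payoff=52.5635 vs cont=52.3634 → 52.5635 [stop]  node(7,3) S=71.5187 payoff=37.4813 vs cont=37.2812 → 37.4813 [stop]  node(7,4) S=90.6316 payoff=18.3684 vs cont=19.4060 → 19.4060 [wait]  node(7,5) S=114.8523 payoff=0.0000 vs cont=4.9834 → 4.9834 [wait]  node(7,6) S=145.5458 payoff=0.0000 vs cont=0.0000 → 0.0000 [wait]  node(7,7) S=184.4420 payoff=0.0000 vs cont=0.0000 → 0.0000 [wait]  ⇒ S*(7)=71.5187
t_6: node(6,0) S=39.5612 payoff=69.4388 vs cont=69.2387 → 69.4388 [stop]  node(6,1) S=50.1337 payoff=58.8663 vs cont=58.6662 → 58.8663 [stop]  node(6,2) S=63.5316 payoff=45.4684 vs cont=45.2683 → 45.4684 [stop]  node(6,3) S=80.5100 payoff=28.4900 vs cont=28.7852 → 28.7852 [wait]  node(6,4) S=102.0258 payoff=6.9742 vs cont=12.4865 → 12.4865 [wait]  node(6,5) S=129.2914 payoff=0.0000 vs cont=2.5957 → 2.5957 [wait]  node(6,6) S=163.8437 payoff=0.0000 vs cont=0.0000 → 0.0000 [wait]  ⇒ S*(6)=63.5316
t_5: node(5,0) S=44.5348 payoff=64.4652 vs cont=64.2651 → 64.4652 [stop]  node(5,1) S=56.4365 payoff=52.5635 vs cont=52.3634 → 52.5635 [stop]  node(5,2) S=71.5187 payoff=37.4813 vs cont=37.4221 → 37.4813 [stop]  node(5,3) S=90.6316 payoff=18.3684 vs cont=20.9530 → 20.9530 [wait]  node(5,4) S=114.8523 payoff=0.0000 vs cont=7.7427 → 7.7427 [wait]  node(5,5) S=145.5458 payoff=0.0000 vs cont=1.3520 → 1.3520 [wait]  ⇒ S*(5)=71.5187
t_4: node(4,0) S=50.1337 payoff=58.8663 vs cont=58.6662 → 58.8663 [stop]  node(4,1) S=63.5316 payoff=45.4684 vs cont=45.2683 → 45.4684 [stop]  node(4,2) S=80.5100 payoff=28.4900 vs cont=29.5236 → 29.5236 [wait]  node(4,3) S=102.0258 payoff=6.9742 vs cont=14.6093 → 14.6093 [wait]  node(4,4) S=129.2914 payoff=0.0000 vs cont=4.6782 → 4.6782 [wait]  ⇒ S*(4)=63.5316
t_3: node(3,0) S=56.4365 payoff=52.5635 vs cont=52.3634 → 52.5635 [stop]  node(3,1) S=71.5187 payoff=37.4813 vs cont=37.7745 → 37.7745 [wait]  node(3,2) S=90.6316 payoff=18.3684 vs cont=22.3508 → 22.3508 [wait]  node(3,3) S=114.8523 payoff=0.0000 vs cont=9.8424 → 9.8424 [wait]  ⇒ S*(3)=56.4365
t_2: node(2,0) S=63.5316 payoff=45.4684 vs cont=45.4083 → 45.4684 [stop]  node(2,1) S=80.5100 payoff=28.4900 vs cont=30.3435 → 30.3435 [wait]  node(2,2) S=102.0258 payoff=6.9742 vs cont=16.3395 → 16.3395 [wait]  ⇒ S*(2)=63.5316
t_1: node(1,0) S=71.5187 payoff=37.4813 vs cont=38.1658 → 38.1658 [wait]  node(1,1) S=90.6316 payoff=18.3684 vs cont=23.6037 → 23.6037 [wait]  ⇒ S*(1)=-
t_0: node(0,0) S=80.5100 payoff=28.4900 vs cont=31.1453 → 31.1453 [wait]  ⇒ S*(0)=-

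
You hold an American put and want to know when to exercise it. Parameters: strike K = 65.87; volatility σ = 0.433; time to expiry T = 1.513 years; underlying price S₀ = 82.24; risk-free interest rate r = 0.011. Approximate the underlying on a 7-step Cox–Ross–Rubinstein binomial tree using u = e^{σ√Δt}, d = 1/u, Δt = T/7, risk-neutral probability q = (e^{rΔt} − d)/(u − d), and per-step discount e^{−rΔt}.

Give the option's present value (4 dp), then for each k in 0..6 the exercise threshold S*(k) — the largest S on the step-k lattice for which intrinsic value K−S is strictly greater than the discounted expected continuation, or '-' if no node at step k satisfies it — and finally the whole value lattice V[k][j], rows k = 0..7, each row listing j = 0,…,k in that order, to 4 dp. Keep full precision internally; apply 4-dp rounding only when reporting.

price = 7.8857
boundary = - - - - 36.7602 30.0574 36.7602
tree:
7.8857
11.4935 3.6180
16.2803 5.8365 0.9871
22.2573 9.2267 1.8179 0.0000
29.1098 14.1891 3.3480 0.0000 0.0000
35.8126 20.9689 6.1658 0.0000 0.0000 0.0000
41.2932 29.1098 11.3552 0.0000 0.0000 0.0000 0.0000
45.7745 35.8126 20.9123 0.0000 0.0000 0.0000 0.0000 0.0000

Δt=0.21614, u=1.22300, d=0.81766, q=0.45572, disc=e^(-rΔt)=0.99763
k=7 terminal: V=max(K-S,0) → 45.7745 35.8126 20.9123 0.0000 0.0000 0.0000 0.0000 0.0000
k=6: j=0 S=24.5768 intr=41.2932 cont=41.1368 V=41.2932[EX]; j=1 S=36.7602 intr=29.1098 cont=28.9534 V=29.1098[EX]; j=2 S=54.9832 intr=10.8868 cont=11.3552 V=11.3552[hold]; j=3 S=82.2400 intr=0.0000 cont=0.0000 V=0.0000[hold]; j=4 S=123.0087 intr=0.0000 cont=0.0000 V=0.0000[hold]; j=5 S=183.9877 intr=0.0000 cont=0.0000 V=0.0000[hold]; j=6 S=275.1957 intr=0.0000 cont=0.0000 V=0.0000[hold]  S*(6)=36.7602
k=5: j=0 S=30.0574 intr=35.8126 cont=35.6562 V=35.8126[EX]; j=1 S=44.9577 intr=20.9123 cont=20.9689 V=20.9689[hold]; j=2 S=67.2445 intr=0.0000 cont=6.1658 V=6.1658[hold]; j=3 S=100.5795 intr=0.0000 cont=0.0000 V=0.0000[hold]; j=4 S=150.4397 intr=0.0000 cont=0.0000 V=0.0000[hold]; j=5 S=225.0169 intr=0.0000 cont=0.0000 V=0.0000[hold]  S*(5)=30.0574
k=4: j=0 S=36.7602 intr=29.1098 cont=28.9791 V=29.1098[EX]; j=1 S=54.9832 intr=10.8868 cont=14.1891 V=14.1891[hold]; j=2 S=82.2400 intr=0.0000 cont=3.3480 V=3.3480[hold]; j=3 S=123.0087 intr=0.0000 cont=0.0000 V=0.0000[hold]; j=4 S=183.9877 intr=0.0000 cont=0.0000 V=0.0000[hold]  S*(4)=36.7602
k=3: j=0 S=44.9577 intr=20.9123 cont=22.2573 V=22.2573[hold]; j=1 S=67.2445 intr=0.0000 cont=9.2267 V=9.2267[hold]; j=2 S=100.5795 intr=0.0000 cont=1.8179 V=1.8179[hold]; j=3 S=150.4397 intr=0.0000 cont=0.0000 V=0.0000[hold]  S*(3)=-
k=2: j=0 S=54.9832 intr=10.8868 cont=16.2803 V=16.2803[hold]; j=1 S=82.2400 intr=0.0000 cont=5.8365 V=5.8365[hold]; j=2 S=123.0087 intr=0.0000 cont=0.9871 V=0.9871[hold]  S*(2)=-
k=1: j=0 S=67.2445 intr=0.0000 cont=11.4935 V=11.4935[hold]; j=1 S=100.5795 intr=0.0000 cont=3.6180 V=3.6180[hold]  S*(1)=-
k=0: j=0 S=82.2400 intr=0.0000 cont=7.8857 V=7.8857[hold]  S*(0)=-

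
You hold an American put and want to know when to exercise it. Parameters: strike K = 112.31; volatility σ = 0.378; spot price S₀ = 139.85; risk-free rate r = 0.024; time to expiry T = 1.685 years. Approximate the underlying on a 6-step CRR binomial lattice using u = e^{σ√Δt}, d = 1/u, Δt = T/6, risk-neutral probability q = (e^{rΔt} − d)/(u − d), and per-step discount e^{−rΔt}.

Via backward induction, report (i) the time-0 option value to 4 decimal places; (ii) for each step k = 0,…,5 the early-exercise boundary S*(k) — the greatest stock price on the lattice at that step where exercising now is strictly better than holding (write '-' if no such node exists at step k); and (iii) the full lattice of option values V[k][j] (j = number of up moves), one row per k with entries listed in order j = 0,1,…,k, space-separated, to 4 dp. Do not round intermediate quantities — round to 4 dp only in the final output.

Δt=0.28083  u=1.22179  d=0.81847  q=0.46686  discount=0.99328
step 6 (expiry): payoffs max(K−S,0) = 70.2678 49.5508 18.6250 0.0000 0.0000 0.0000 0.0000
step 5: (k=5,j=0): S=51.3667, (K−S)⁺=60.9433, hold=60.1889 ⇒ V=60.9433 exercise | (k=5,j=1): S=76.6785, (K−S)⁺=35.6315, hold=34.8770 ⇒ V=35.6315 exercise | (k=5,j=2): S=114.4633, (K−S)⁺=0.0000, hold=9.8631 ⇒ V=9.8631 continue | (k=5,j=3): S=170.8672, (K−S)⁺=0.0000, hold=0.0000 ⇒ V=0.0000 continue | (k=5,j=4): S=255.0652, (K−S)⁺=0.0000, hold=0.0000 ⇒ V=0.0000 continue | (k=5,j=5): S=380.7533, (K−S)⁺=0.0000, hold=0.0000 ⇒ V=0.0000 continue  boundary S*=76.6785
step 4: (k=4,j=0): S=62.7592, (K−S)⁺=49.5508, hold=48.7964 ⇒ V=49.5508 exercise | (k=4,j=1): S=93.6850, (K−S)⁺=18.6250, hold=23.4428 ⇒ V=23.4428 continue | (k=4,j=2): S=139.8500, (K−S)⁺=0.0000, hold=5.2231 ⇒ V=5.2231 continue | (k=4,j=3): S=208.7637, (K−S)⁺=0.0000, hold=0.0000 ⇒ V=0.0000 continue | (k=4,j=4): S=311.6358, (K−S)⁺=0.0000, hold=0.0000 ⇒ V=0.0000 continue  boundary S*=62.7592
step 3: (k=3,j=0): S=76.6785, (K−S)⁺=35.6315, hold=37.1112 ⇒ V=37.1112 continue | (k=3,j=1): S=114.4633, (K−S)⁺=0.0000, hold=14.8365 ⇒ V=14.8365 continue | (k=3,j=2): S=170.8672, (K−S)⁺=0.0000, hold=2.7660 ⇒ V=2.7660 continue | (k=3,j=3): S=255.0652, (K−S)⁺=0.0000, hold=0.0000 ⇒ V=0.0000 continue  boundary S*=-
step 2: (k=2,j=0): S=93.6850, (K−S)⁺=18.6250, hold=26.5327 ⇒ V=26.5327 continue | (k=2,j=1): S=139.8500, (K−S)⁺=0.0000, hold=9.1395 ⇒ V=9.1395 continue | (k=2,j=2): S=208.7637, (K−S)⁺=0.0000, hold=1.4648 ⇒ V=1.4648 continue  boundary S*=-
step 1: (k=1,j=0): S=114.4633, (K−S)⁺=0.0000, hold=18.2889 ⇒ V=18.2889 continue | (k=1,j=1): S=170.8672, (K−S)⁺=0.0000, hold=5.5192 ⇒ V=5.5192 continue  boundary S*=-
step 0: (k=0,j=0): S=139.8500, (K−S)⁺=0.0000, hold=12.2445 ⇒ V=12.2445 continue  boundary S*=-

price = 12.2445
boundary = - - - - 62.7592 76.6785
tree:
12.2445
18.2889 5.5192
26.5327 9.1395 1.4648
37.1112 14.8365 2.7660 0.0000
49.5508 23.4428 5.2231 0.0000 0.0000
60.9433 35.6315 9.8631 0.0000 0.0000 0.0000
70.2678 49.5508 18.6250 0.0000 0.0000 0.0000 0.0000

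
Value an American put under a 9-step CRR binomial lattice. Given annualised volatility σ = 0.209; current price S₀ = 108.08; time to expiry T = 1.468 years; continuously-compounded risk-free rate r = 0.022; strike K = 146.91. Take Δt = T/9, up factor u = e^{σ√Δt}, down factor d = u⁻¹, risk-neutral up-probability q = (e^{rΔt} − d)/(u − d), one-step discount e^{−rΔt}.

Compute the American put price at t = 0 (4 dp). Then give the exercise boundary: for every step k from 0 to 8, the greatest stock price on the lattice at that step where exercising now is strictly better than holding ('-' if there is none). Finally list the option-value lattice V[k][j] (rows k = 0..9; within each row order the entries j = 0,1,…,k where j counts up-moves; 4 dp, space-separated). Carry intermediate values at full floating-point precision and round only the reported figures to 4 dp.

price = 38.8820
boundary = - 99.3315 108.0800 99.3315 108.0800 99.3315 108.0800 117.5990 127.9564
tree:
38.8820
47.5785 30.4713
55.6188 38.8300 22.3376
63.0084 47.5785 29.9665 14.8746
69.7997 55.6188 38.8300 21.3248 8.5360
76.0414 63.0084 47.5785 29.4323 13.3763 3.7605
81.7778 69.7997 55.6188 38.8300 20.2528 6.6009 0.9492
87.0499 76.0414 63.0084 47.5785 29.3110 11.3467 1.9059 0.0000
91.8953 81.7778 69.7997 55.6188 38.8300 18.9536 3.8269 0.0000 0.0000
96.3484 87.0499 76.0414 63.0084 47.5785 29.3110 7.6840 0.0000 0.0000 0.0000

params: Δt=0.16311 u=1.08807 d=0.91906 q=0.50018 e^(-rΔt)=0.99642
t_9 payoffs: 96.3484 87.0499 76.0414 63.0084 47.5785 29.3110 7.6840 0.0000 0.0000 0.0000
t_8: node(8,0) S=55.0147 payoff=91.8953 vs cont=91.3690 → 91.8953 [stop]  node(8,1) S=65.1322 payoff=81.7778 vs cont=81.2516 → 81.7778 [stop]  node(8,2) S=77.1103 payoff=69.7997 vs cont=69.2735 → 69.7997 [stop]  node(8,3) S=91.2912 payoff=55.6188 vs cont=55.0926 → 55.6188 [stop]  node(8,4) S=108.0800 payoff=38.8300 vs cont=38.3038 → 38.8300 [stop]  node(8,5) S=127.9564 payoff=18.9536 vs cont=18.4274 → 18.9536 [stop]  node(8,6) S=151.4881 payoff=0.0000 vs cont=3.8269 → 3.8269 [wait]  node(8,7) S=179.3474 payoff=0.0000 vs cont=0.0000 → 0.0000 [wait]  node(8,8) S=212.3302 payoff=0.0000 vs cont=0.0000 → 0.0000 [wait]  ⇒ S*(8)=127.9564
t_7: node(7,0) S=59.8601 payoff=87.0499 vs cont=86.5237 → 87.0499 [stop]  node(7,1) S=70.8686 payoff=76.0414 vs cont=75.5152 → 76.0414 [stop]  node(7,2) S=83.9016 payoff=63.0084 vs cont=62.4821 → 63.0084 [stop]  node(7,3) S=99.3315 payoff=47.5785 vs cont=47.0523 → 47.5785 [stop]  node(7,4) S=117.5990 payoff=29.3110 vs cont=28.7848 → 29.3110 [stop]  node(7,5) S=139.2260 payoff=7.6840 vs cont=11.3467 → 11.3467 [wait]  node(7,6) S=164.8302 payoff=0.0000 vs cont=1.9059 → 1.9059 [wait]  node(7,7) S=195.1432 payoff=0.0000 vs cont=0.0000 → 0.0000 [wait]  ⇒ S*(7)=117.5990
t_6: node(6,0) S=65.1322 payoff=81.7778 vs cont=81.2516 → 81.7778 [stop]  node(6,1) S=77.1103 payoff=69.7997 vs cont=69.2735 → 69.7997 [stop]  node(6,2) S=91.2912 payoff=55.6188 vs cont=55.0926 → 55.6188 [stop]  node(6,3) S=108.0800 payoff=38.8300 vs cont=38.3038 → 38.8300 [stop]  node(6,4) S=127.9564 payoff=18.9536 vs cont=20.2528 → 20.2528 [wait]  node(6,5) S=151.4881 payoff=0.0000 vs cont=6.6009 → 6.6009 [wait]  node(6,6) S=179.3474 payoff=0.0000 vs cont=0.9492 → 0.9492 [wait]  ⇒ S*(6)=108.0800
t_5: node(5,0) S=70.8686 payoff=76.0414 vs cont=75.5152 → 76.0414 [stop]  node(5,1) S=83.9016 payoff=63.0084 vs cont=62.4821 → 63.0084 [stop]  node(5,2) S=99.3315 payoff=47.5785 vs cont=47.0523 → 47.5785 [stop]  node(5,3) S=117.5990 payoff=29.3110 vs cont=29.4323 → 29.4323 [wait]  node(5,4) S=139.2260 payoff=7.6840 vs cont=13.3763 → 13.3763 [wait]  node(5,5) S=164.8302 payoff=0.0000 vs cont=3.7605 → 3.7605 [wait]  ⇒ S*(5)=99.3315
t_4: node(4,0) S=77.1103 payoff=69.7997 vs cont=69.2735 → 69.7997 [stop]  node(4,1) S=91.2912 payoff=55.6188 vs cont=55.0926 → 55.6188 [stop]  node(4,2) S=108.0800 payoff=38.8300 vs cont=38.3642 → 38.8300 [stop]  node(4,3) S=127.9564 payoff=18.9536 vs cont=21.3248 → 21.3248 [wait]  node(4,4) S=151.4881 payoff=0.0000 vs cont=8.5360 → 8.5360 [wait]  ⇒ S*(4)=108.0800
t_3: node(3,0) S=83.9016 payoff=63.0084 vs cont=62.4821 → 63.0084 [stop]  node(3,1) S=99.3315 payoff=47.5785 vs cont=47.0523 → 47.5785 [stop]  node(3,2) S=117.5990 payoff=29.3110 vs cont=29.9665 → 29.9665 [wait]  node(3,3) S=139.2260 payoff=7.6840 vs cont=14.8746 → 14.8746 [wait]  ⇒ S*(3)=99.3315
t_2: node(2,0) S=91.2912 payoff=55.6188 vs cont=55.0926 → 55.6188 [stop]  node(2,1) S=108.0800 payoff=38.8300 vs cont=38.6305 → 38.8300 [stop]  node(2,2) S=127.9564 payoff=18.9536 vs cont=22.3376 → 22.3376 [wait]  ⇒ S*(2)=108.0800
t_1: node(1,0) S=99.3315 payoff=47.5785 vs cont=47.0523 → 47.5785 [stop]  node(1,1) S=117.5990 payoff=29.3110 vs cont=30.4713 → 30.4713 [wait]  ⇒ S*(1)=99.3315
t_0: node(0,0) S=108.0800 payoff=38.8300 vs cont=38.8820 → 38.8820 [wait]  ⇒ S*(0)=-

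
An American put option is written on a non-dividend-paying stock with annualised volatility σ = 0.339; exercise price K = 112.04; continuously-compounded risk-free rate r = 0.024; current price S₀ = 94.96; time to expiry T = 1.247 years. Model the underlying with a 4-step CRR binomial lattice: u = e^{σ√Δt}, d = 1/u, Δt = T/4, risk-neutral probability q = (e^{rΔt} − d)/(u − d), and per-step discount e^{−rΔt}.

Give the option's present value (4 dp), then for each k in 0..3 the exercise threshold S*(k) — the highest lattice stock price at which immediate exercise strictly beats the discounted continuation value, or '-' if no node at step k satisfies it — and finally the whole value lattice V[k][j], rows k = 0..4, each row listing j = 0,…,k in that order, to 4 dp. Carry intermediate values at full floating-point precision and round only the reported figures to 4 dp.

price = 24.5743
boundary = - - 65.0332 78.5847
tree:
24.5743
34.7911 13.5607
47.0068 21.7087 4.6813
58.2215 33.4553 8.9418 0.0000
67.5022 47.0068 17.0800 0.0000 0.0000

params: Δt=0.31175 u=1.20838 d=0.82756 q=0.47254 e^(-rΔt)=0.99255
t_4 payoffs: 67.5022 47.0068 17.0800 0.0000 0.0000
t_3: node(3,0) S=53.8185 payoff=58.2215 vs cont=57.3863 → 58.2215 [stop]  node(3,1) S=78.5847 payoff=33.4553 vs cont=32.6202 → 33.4553 [stop]  node(3,2) S=114.7476 payoff=0.0000 vs cont=8.9418 → 8.9418 [wait]  node(3,3) S=167.5519 payoff=0.0000 vs cont=0.0000 → 0.0000 [wait]  ⇒ S*(3)=78.5847
t_2: node(2,0) S=65.0332 payoff=47.0068 vs cont=46.1717 → 47.0068 [stop]  node(2,1) S=94.9600 payoff=17.0800 vs cont=21.7087 → 21.7087 [wait]  node(2,2) S=138.6585 payoff=0.0000 vs cont=4.6813 → 4.6813 [wait]  ⇒ S*(2)=65.0332
t_1: node(1,0) S=78.5847 payoff=33.4553 vs cont=34.7911 → 34.7911 [wait]  node(1,1) S=114.7476 payoff=0.0000 vs cont=13.5607 → 13.5607 [wait]  ⇒ S*(1)=-
t_0: node(0,0) S=94.9600 payoff=17.0800 vs cont=24.5743 → 24.5743 [wait]  ⇒ S*(0)=-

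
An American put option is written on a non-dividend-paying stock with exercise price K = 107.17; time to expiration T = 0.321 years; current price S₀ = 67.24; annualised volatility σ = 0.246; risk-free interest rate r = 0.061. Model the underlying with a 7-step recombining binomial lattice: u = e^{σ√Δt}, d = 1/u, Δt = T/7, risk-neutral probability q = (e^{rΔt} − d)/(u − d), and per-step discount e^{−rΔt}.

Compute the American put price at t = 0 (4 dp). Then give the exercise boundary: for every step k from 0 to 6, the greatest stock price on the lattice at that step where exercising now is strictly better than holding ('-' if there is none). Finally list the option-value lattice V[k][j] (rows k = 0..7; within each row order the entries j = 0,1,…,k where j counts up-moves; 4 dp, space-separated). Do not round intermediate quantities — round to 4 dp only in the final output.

price = 39.9300
boundary = 67.2400 70.8771 74.7109 78.7522 83.0120 87.5022 92.2353
tree:
39.9300
43.3805 36.2929
46.6539 39.9300 32.4591
49.7593 43.3805 36.2929 28.4178
52.7054 46.6539 39.9300 32.4591 24.1580
55.5002 49.7593 43.3805 36.2929 28.4178 19.6678
58.1517 52.7054 46.6539 39.9300 32.4591 24.1580 14.9347
60.6671 55.5002 49.7593 43.3805 36.2929 28.4178 19.6678 9.9455

Δt=0.04586  u=1.05409  d=0.94868  q=0.51341  discount=0.99721
step 7 (expiry): payoffs max(K−S,0) = 60.6671 55.5002 49.7593 43.3805 36.2929 28.4178 19.6678 9.9455
step 6: (k=6,j=0): S=49.0183, (K−S)⁺=58.1517, hold=57.8523 ⇒ V=58.1517 exercise | (k=6,j=1): S=54.4646, (K−S)⁺=52.7054, hold=52.4060 ⇒ V=52.7054 exercise | (k=6,j=2): S=60.5161, (K−S)⁺=46.6539, hold=46.3545 ⇒ V=46.6539 exercise | (k=6,j=3): S=67.2400, (K−S)⁺=39.9300, hold=39.6306 ⇒ V=39.9300 exercise | (k=6,j=4): S=74.7109, (K−S)⁺=32.4591, hold=32.1597 ⇒ V=32.4591 exercise | (k=6,j=5): S=83.0120, (K−S)⁺=24.1580, hold=23.8587 ⇒ V=24.1580 exercise | (k=6,j=6): S=92.2353, (K−S)⁺=14.9347, hold=14.6353 ⇒ V=14.9347 exercise  boundary S*=92.2353
step 5: (k=5,j=0): S=51.6698, (K−S)⁺=55.5002, hold=55.2009 ⇒ V=55.5002 exercise | (k=5,j=1): S=57.4107, (K−S)⁺=49.7593, hold=49.4599 ⇒ V=49.7593 exercise | (k=5,j=2): S=63.7895, (K−S)⁺=43.3805, hold=43.0811 ⇒ V=43.3805 exercise | (k=5,j=3): S=70.8771, (K−S)⁺=36.2929, hold=35.9935 ⇒ V=36.2929 exercise | (k=5,j=4): S=78.7522, (K−S)⁺=28.4178, hold=28.1185 ⇒ V=28.4178 exercise | (k=5,j=5): S=87.5022, (K−S)⁺=19.6678, hold=19.3684 ⇒ V=19.6678 exercise  boundary S*=87.5022
step 4: (k=4,j=0): S=54.4646, (K−S)⁺=52.7054, hold=52.4060 ⇒ V=52.7054 exercise | (k=4,j=1): S=60.5161, (K−S)⁺=46.6539, hold=46.3545 ⇒ V=46.6539 exercise | (k=4,j=2): S=67.2400, (K−S)⁺=39.9300, hold=39.6306 ⇒ V=39.9300 exercise | (k=4,j=3): S=74.7109, (K−S)⁺=32.4591, hold=32.1597 ⇒ V=32.4591 exercise | (k=4,j=4): S=83.0120, (K−S)⁺=24.1580, hold=23.8587 ⇒ V=24.1580 exercise  boundary S*=83.0120
step 3: (k=3,j=0): S=57.4107, (K−S)⁺=49.7593, hold=49.4599 ⇒ V=49.7593 exercise | (k=3,j=1): S=63.7895, (K−S)⁺=43.3805, hold=43.0811 ⇒ V=43.3805 exercise | (k=3,j=2): S=70.8771, (K−S)⁺=36.2929, hold=35.9935 ⇒ V=36.2929 exercise | (k=3,j=3): S=78.7522, (K−S)⁺=28.4178, hold=28.1185 ⇒ V=28.4178 exercise  boundary S*=78.7522
step 2: (k=2,j=0): S=60.5161, (K−S)⁺=46.6539, hold=46.3545 ⇒ V=46.6539 exercise | (k=2,j=1): S=67.2400, (K−S)⁺=39.9300, hold=39.6306 ⇒ V=39.9300 exercise | (k=2,j=2): S=74.7109, (K−S)⁺=32.4591, hold=32.1597 ⇒ V=32.4591 exercise  boundary S*=74.7109
step 1: (k=1,j=0): S=63.7895, (K−S)⁺=43.3805, hold=43.0811 ⇒ V=43.3805 exercise | (k=1,j=1): S=70.8771, (K−S)⁺=36.2929, hold=35.9935 ⇒ V=36.2929 exercise  boundary S*=70.8771
step 0: (k=0,j=0): S=67.2400, (K−S)⁺=39.9300, hold=39.6306 ⇒ V=39.9300 exercise  boundary S*=67.2400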